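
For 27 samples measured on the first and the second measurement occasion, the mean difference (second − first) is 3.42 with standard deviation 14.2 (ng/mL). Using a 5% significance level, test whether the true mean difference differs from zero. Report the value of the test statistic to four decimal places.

H0: μ_d = 0; H1: μ_d ≠ 0 (paired t-test on the differences, two-sided).
t = d̄/(s_d/√n) = 3.42/(14.2/√27) = 1.2515
df = n − 1 = 26
Two-sided p-value ≈ 0.2219
Since p ≈ 0.2219 > α = 0.05, fail to reject H0; the evidence is not statistically significant.

1.2515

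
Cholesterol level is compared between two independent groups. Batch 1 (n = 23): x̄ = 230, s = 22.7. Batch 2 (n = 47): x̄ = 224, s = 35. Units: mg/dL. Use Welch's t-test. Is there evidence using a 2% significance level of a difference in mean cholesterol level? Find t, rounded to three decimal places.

Let group 1 = batch 1, group 2 = batch 2. H0: μ_1 = μ_2; H1: μ_1 ≠ μ_2 (Welch's two-sample t-test, two-sided).
t = (x̄_1 − x̄_2)/√(s_1²/n_1 + s_2²/n_2) = (230 − 224)/√(22.7²/23 + 35²/47) = 0.862
Welch–Satterthwaite df ≈ 62.50
Two-sided p-value ≈ 0.392
Since p ≈ 0.392 > α = 0.02, fail to reject H0; the data do not provide sufficient evidence against H0.

0.862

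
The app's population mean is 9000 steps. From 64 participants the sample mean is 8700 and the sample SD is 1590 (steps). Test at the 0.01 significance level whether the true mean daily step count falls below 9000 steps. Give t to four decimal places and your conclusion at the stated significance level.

H0: μ = 9000; H1: μ < 9000 (one-sample t-test, left-tailed).
t = (x̄ − μ₀)/(s/√n) = (8700 − 9000)/(1590/√64) = -1.5094
df = n − 1 = 63
p-value = P(T ≤ -1.5094) ≈ 0.068
Since p ≈ 0.068 > α = 0.01, fail to reject H0; the evidence is not statistically significant.

t = -1.5094; fail to reject H0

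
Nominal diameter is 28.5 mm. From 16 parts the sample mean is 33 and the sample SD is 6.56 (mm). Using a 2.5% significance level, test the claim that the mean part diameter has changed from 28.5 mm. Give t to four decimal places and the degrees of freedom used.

H0: μ = 28.5; H1: μ ≠ 28.5 (one-sample t-test, two-sided).
t = (x̄ − μ₀)/(s/√n) = (33 − 28.5)/(6.56/√16) = 2.7439
df = n − 1 = 15
Two-sided p-value ≈ 0.0151
Since p ≈ 0.0151 < α = 0.025, reject H0; the evidence is statistically significant.

t = 2.7439, df = 15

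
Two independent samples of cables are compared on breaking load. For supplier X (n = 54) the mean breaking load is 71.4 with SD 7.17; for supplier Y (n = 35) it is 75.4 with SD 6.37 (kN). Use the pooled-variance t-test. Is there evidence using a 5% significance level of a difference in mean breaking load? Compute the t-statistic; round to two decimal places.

-2.68

Let group 1 = supplier X, group 2 = supplier Y. H0: μ_1 = μ_2; H1: μ_1 ≠ μ_2 (two-sample pooled-variance t-test, two-sided).
s_p² = [(54−1)·7.17² + (35−1)·6.37²]/(54+35−2) = 47.1757
t = (71.4 − 75.4)/√[47.1757·(1/54 + 1/35)] = -2.68
df = n₁ + n₂ − 2 = 87
Two-sided p-value ≈ 0.0087
Since p ≈ 0.0087 < α = 0.05, reject H0; the data support H1.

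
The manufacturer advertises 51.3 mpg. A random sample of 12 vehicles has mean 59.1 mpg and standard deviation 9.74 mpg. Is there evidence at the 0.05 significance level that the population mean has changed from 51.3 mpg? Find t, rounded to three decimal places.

H0: μ = 51.3; H1: μ ≠ 51.3 (one-sample t-test, two-sided).
t = (x̄ − μ₀)/(s/√n) = (59.1 − 51.3)/(9.74/√12) = 2.774
df = n − 1 = 11
Two-sided p-value ≈ 0.018
Since p ≈ 0.018 < α = 0.05, reject H0; the data support H1.

2.774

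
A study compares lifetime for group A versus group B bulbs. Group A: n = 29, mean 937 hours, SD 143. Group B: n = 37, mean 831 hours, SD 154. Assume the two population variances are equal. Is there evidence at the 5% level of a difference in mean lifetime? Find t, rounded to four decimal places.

2.8629

Let group 1 = group A, group 2 = group B. H0: μ_1 = μ_2; H1: μ_1 ≠ μ_2 (two-sample pooled-variance t-test, two-sided).
s_p² = [(29−1)·143² + (37−1)·154²]/(29+37−2) = 22286.7
t = (937 − 831)/√[22286.7·(1/29 + 1/37)] = 2.8629
df = n₁ + n₂ − 2 = 64
Two-sided p-value ≈ 0.0057
Since p ≈ 0.0057 < α = 0.05, reject H0; the evidence is statistically significant.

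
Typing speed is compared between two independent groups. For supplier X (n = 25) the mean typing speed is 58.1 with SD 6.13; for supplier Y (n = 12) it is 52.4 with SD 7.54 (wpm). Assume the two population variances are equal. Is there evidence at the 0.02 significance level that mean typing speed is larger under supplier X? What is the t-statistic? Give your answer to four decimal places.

Let group 1 = supplier X, group 2 = supplier Y. H0: μ_1 = μ_2; H1: μ_1 > μ_2 (two-sample pooled-variance t-test, right-tailed).
s_p² = [(25−1)·6.13² + (12−1)·7.54²]/(25+12−2) = 43.6347
t = (58.1 − 52.4)/√[43.6347·(1/25 + 1/12)] = 2.4571
df = n₁ + n₂ − 2 = 35
p-value = P(T ≥ 2.4571) ≈ 0.010
Since p ≈ 0.010 < α = 0.02, reject H0; the evidence is statistically significant.

2.4571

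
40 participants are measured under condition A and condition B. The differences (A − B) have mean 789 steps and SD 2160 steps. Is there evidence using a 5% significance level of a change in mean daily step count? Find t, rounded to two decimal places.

H0: μ_d = 0; H1: μ_d ≠ 0 (paired t-test on the differences, two-sided).
t = d̄/(s_d/√n) = 789/(2160/√40) = 2.31
df = n − 1 = 39
Two-sided p-value ≈ 0.0263
Since p ≈ 0.0263 < α = 0.05, reject H0; the evidence is statistically significant.

2.31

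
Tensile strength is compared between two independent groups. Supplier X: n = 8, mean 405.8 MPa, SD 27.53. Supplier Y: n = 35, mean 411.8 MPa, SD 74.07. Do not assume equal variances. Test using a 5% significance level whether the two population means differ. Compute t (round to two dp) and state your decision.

t = -0.38; fail to reject H0

Let group 1 = supplier X, group 2 = supplier Y. H0: μ_1 = μ_2; H1: μ_1 ≠ μ_2 (Welch's two-sample t-test, two-sided).
t = (x̄_1 − x̄_2)/√(s_1²/n_1 + s_2²/n_2) = (405.8 − 411.8)/√(27.53²/8 + 74.07²/35) = -0.38
Welch–Satterthwaite df ≈ 31.55
Two-sided p-value ≈ 0.7077
Since p ≈ 0.7077 > α = 0.05, fail to reject H0; the data do not provide sufficient evidence against H0.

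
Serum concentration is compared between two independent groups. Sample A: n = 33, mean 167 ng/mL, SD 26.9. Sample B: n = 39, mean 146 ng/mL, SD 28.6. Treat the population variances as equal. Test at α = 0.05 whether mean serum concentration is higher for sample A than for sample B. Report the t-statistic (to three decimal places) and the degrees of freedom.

t = 3.190, df = 70

Let group 1 = sample A, group 2 = sample B. H0: μ_1 = μ_2; H1: μ_1 > μ_2 (two-sample pooled-variance t-test, right-tailed).
s_p² = [(33−1)·26.9² + (39−1)·28.6²]/(33+39−2) = 774.829
t = (167 − 146)/√[774.829·(1/33 + 1/39)] = 3.190
df = n₁ + n₂ − 2 = 70
p-value = P(T ≥ 3.190) ≈ 0.001
Since p ≈ 0.001 < α = 0.05, reject H0; the evidence is statistically significant.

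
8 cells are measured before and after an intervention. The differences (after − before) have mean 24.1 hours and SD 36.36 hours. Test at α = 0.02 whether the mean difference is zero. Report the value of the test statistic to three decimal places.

1.875

H0: μ_d = 0; H1: μ_d ≠ 0 (paired t-test on the differences, two-sided).
t = d̄/(s_d/√n) = 24.1/(36.36/√8) = 1.875
df = n − 1 = 7
Two-sided p-value ≈ 0.103
Since p ≈ 0.103 > α = 0.02, fail to reject H0; the data do not provide sufficient evidence against H0.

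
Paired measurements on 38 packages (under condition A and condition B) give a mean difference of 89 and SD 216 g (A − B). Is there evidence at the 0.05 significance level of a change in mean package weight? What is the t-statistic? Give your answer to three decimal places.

H0: μ_d = 0; H1: μ_d ≠ 0 (paired t-test on the differences, two-sided).
t = d̄/(s_d/√n) = 89/(216/√38) = 2.540
df = n − 1 = 37
Two-sided p-value ≈ 0.015
Since p ≈ 0.015 < α = 0.05, reject H0; the data support H1.

2.540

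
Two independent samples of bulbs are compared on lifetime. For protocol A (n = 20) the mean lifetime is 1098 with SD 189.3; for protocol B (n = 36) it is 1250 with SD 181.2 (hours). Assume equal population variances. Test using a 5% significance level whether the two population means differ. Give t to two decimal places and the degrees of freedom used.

t = -2.96, df = 54

Let group 1 = protocol A, group 2 = protocol B. H0: μ_1 = μ_2; H1: μ_1 ≠ μ_2 (two-sample pooled-variance t-test, two-sided).
s_p² = [(20−1)·189.3² + (36−1)·181.2²]/(20+36−2) = 33889.4
t = (1098 − 1250)/√[33889.4·(1/20 + 1/36)] = -2.96
df = n₁ + n₂ − 2 = 54
Two-sided p-value ≈ 0.0046
Since p ≈ 0.0046 < α = 0.05, reject H0; the data support H1.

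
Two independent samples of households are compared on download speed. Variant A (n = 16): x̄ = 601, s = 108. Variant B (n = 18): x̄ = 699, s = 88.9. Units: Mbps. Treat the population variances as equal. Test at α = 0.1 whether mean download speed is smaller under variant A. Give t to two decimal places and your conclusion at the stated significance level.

Let group 1 = variant A, group 2 = variant B. H0: μ_1 = μ_2; H1: μ_1 < μ_2 (two-sample pooled-variance t-test, left-tailed).
s_p² = [(16−1)·108² + (18−1)·88.9²]/(16+18−2) = 9666.08
t = (601 − 699)/√[9666.08·(1/16 + 1/18)] = -2.90
df = n₁ + n₂ − 2 = 32
p-value = P(T ≤ -2.90) ≈ 0.003
Since p ≈ 0.003 < α = 0.1, reject H0; the data support H1.

t = -2.90; reject H0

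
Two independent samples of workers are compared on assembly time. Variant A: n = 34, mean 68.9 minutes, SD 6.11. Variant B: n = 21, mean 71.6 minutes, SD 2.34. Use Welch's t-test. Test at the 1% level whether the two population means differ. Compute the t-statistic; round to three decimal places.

Let group 1 = variant A, group 2 = variant B. H0: μ_1 = μ_2; H1: μ_1 ≠ μ_2 (Welch's two-sample t-test, two-sided).
t = (x̄_1 − x̄_2)/√(s_1²/n_1 + s_2²/n_2) = (68.9 − 71.6)/√(6.11²/34 + 2.34²/21) = -2.316
Welch–Satterthwaite df ≈ 46.23
Two-sided p-value ≈ 0.0250
Since p ≈ 0.0250 > α = 0.01, fail to reject H0; the data do not provide sufficient evidence against H0.

-2.316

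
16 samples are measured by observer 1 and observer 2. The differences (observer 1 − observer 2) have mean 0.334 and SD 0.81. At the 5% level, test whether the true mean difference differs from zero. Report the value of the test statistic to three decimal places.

1.649

H0: μ_d = 0; H1: μ_d ≠ 0 (paired t-test on the differences, two-sided).
t = d̄/(s_d/√n) = 0.334/(0.81/√16) = 1.649
df = n − 1 = 15
Two-sided p-value ≈ 0.1198
Since p ≈ 0.1198 > α = 0.05, fail to reject H0; the data do not provide sufficient evidence against H0.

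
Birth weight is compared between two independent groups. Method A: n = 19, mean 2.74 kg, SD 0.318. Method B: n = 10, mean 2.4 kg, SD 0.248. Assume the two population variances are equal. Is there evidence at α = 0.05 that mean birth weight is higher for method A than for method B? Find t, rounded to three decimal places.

2.935

Let group 1 = method A, group 2 = method B. H0: μ_1 = μ_2; H1: μ_1 > μ_2 (two-sample pooled-variance t-test, right-tailed).
s_p² = [(19−1)·0.318² + (10−1)·0.248²]/(19+10−2) = 0.0879173
t = (2.74 − 2.4)/√[0.0879173·(1/19 + 1/10)] = 2.935
df = n₁ + n₂ − 2 = 27
p-value = P(T ≥ 2.935) ≈ 0.0034
Since p ≈ 0.0034 < α = 0.05, reject H0; the evidence is statistically significant.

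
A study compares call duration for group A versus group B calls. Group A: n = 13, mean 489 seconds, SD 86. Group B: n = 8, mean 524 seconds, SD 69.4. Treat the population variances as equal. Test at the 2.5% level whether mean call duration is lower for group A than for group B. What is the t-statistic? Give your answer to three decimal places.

Let group 1 = group A, group 2 = group B. H0: μ_1 = μ_2; H1: μ_1 < μ_2 (two-sample pooled-variance t-test, left-tailed).
s_p² = [(13−1)·86² + (8−1)·69.4²]/(13+8−2) = 6445.61
t = (489 − 524)/√[6445.61·(1/13 + 1/8)] = -0.970
df = n₁ + n₂ − 2 = 19
p-value = P(T ≤ -0.970) ≈ 0.1721
Since p ≈ 0.1721 > α = 0.025, fail to reject H0; the evidence is not statistically significant.

-0.970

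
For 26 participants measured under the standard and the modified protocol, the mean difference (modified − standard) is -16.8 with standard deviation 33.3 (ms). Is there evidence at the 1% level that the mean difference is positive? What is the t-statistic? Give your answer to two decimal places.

H0: μ_d = 0; H1: μ_d > 0 (paired t-test on the differences, right-tailed).
t = d̄/(s_d/√n) = -16.8/(33.3/√26) = -2.57
df = n − 1 = 25
p-value = P(T ≥ -2.57) ≈ 0.992
Since p ≈ 0.992 > α = 0.01, fail to reject H0; the data do not provide sufficient evidence against H0.

-2.57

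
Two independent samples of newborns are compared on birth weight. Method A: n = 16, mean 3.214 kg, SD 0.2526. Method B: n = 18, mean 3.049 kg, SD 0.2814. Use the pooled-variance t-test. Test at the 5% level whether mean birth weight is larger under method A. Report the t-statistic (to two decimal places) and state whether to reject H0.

t = 1.79; reject H0

Let group 1 = method A, group 2 = method B. H0: μ_1 = μ_2; H1: μ_1 > μ_2 (two-sample pooled-variance t-test, right-tailed).
s_p² = [(16−1)·0.2526² + (18−1)·0.2814²]/(16+18−2) = 0.071977
t = (3.214 − 3.049)/√[0.071977·(1/16 + 1/18)] = 1.79
df = n₁ + n₂ − 2 = 32
p-value = P(T ≥ 1.79) ≈ 0.041
Since p ≈ 0.041 < α = 0.05, reject H0; the evidence is statistically significant.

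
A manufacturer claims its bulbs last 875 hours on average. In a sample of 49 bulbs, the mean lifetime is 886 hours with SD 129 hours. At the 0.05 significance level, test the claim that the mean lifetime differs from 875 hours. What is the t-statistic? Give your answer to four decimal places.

0.5969

H0: μ = 875; H1: μ ≠ 875 (one-sample t-test, two-sided).
t = (x̄ − μ₀)/(s/√n) = (886 − 875)/(129/√49) = 0.5969
df = n − 1 = 48
Two-sided p-value ≈ 0.5534
Since p ≈ 0.5534 > α = 0.05, fail to reject H0; the data do not provide sufficient evidence against H0.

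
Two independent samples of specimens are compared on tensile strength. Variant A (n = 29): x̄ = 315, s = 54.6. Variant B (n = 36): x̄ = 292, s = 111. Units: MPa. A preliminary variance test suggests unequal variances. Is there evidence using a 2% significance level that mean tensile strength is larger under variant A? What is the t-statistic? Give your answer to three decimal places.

1.090

Let group 1 = variant A, group 2 = variant B. H0: μ_1 = μ_2; H1: μ_1 > μ_2 (Welch's two-sample t-test, right-tailed).
t = (x̄_1 − x̄_2)/√(s_1²/n_1 + s_2²/n_2) = (315 − 292)/√(54.6²/29 + 111²/36) = 1.090
Welch–Satterthwaite df ≈ 53.19
p-value = P(T ≥ 1.090) ≈ 0.140
Since p ≈ 0.140 > α = 0.02, fail to reject H0; the evidence is not statistically significant.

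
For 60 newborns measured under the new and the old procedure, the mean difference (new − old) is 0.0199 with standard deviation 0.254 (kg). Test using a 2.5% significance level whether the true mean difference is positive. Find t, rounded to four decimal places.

H0: μ_d = 0; H1: μ_d > 0 (paired t-test on the differences, right-tailed).
t = d̄/(s_d/√n) = 0.0199/(0.254/√60) = 0.6069
df = n − 1 = 59
p-value = P(T ≥ 0.6069) ≈ 0.2731
Since p ≈ 0.2731 > α = 0.025, fail to reject H0; the data do not provide sufficient evidence against H0.

0.6069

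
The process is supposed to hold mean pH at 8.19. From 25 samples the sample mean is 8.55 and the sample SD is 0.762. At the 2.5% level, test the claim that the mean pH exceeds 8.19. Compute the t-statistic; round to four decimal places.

H0: μ = 8.19; H1: μ > 8.19 (one-sample t-test, right-tailed).
t = (x̄ − μ₀)/(s/√n) = (8.55 − 8.19)/(0.762/√25) = 2.3622
df = n − 1 = 24
p-value = P(T ≥ 2.3622) ≈ 0.0133
Since p ≈ 0.0133 < α = 0.025, reject H0; the evidence is statistically significant.

2.3622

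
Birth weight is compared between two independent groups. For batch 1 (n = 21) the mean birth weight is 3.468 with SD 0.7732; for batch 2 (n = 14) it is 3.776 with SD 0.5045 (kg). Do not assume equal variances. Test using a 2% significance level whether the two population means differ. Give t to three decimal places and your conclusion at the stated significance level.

t = -1.426; fail to reject H0

Let group 1 = batch 1, group 2 = batch 2. H0: μ_1 = μ_2; H1: μ_1 ≠ μ_2 (Welch's two-sample t-test, two-sided).
t = (x̄_1 − x̄_2)/√(s_1²/n_1 + s_2²/n_2) = (3.468 − 3.776)/√(0.7732²/21 + 0.5045²/14) = -1.426
Welch–Satterthwaite df ≈ 33.00
Two-sided p-value ≈ 0.1632
Since p ≈ 0.1632 > α = 0.02, fail to reject H0; the evidence is not statistically significant.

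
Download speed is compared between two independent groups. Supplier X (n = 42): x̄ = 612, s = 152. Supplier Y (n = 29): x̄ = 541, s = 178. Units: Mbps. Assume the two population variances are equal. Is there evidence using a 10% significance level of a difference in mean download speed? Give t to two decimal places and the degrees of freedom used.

Let group 1 = supplier X, group 2 = supplier Y. H0: μ_1 = μ_2; H1: μ_1 ≠ μ_2 (two-sample pooled-variance t-test, two-sided).
s_p² = [(42−1)·152² + (29−1)·178²]/(42+29−2) = 26585.7
t = (612 − 541)/√[26585.7·(1/42 + 1/29)] = 1.80
df = n₁ + n₂ − 2 = 69
Two-sided p-value ≈ 0.0757
Since p ≈ 0.0757 < α = 0.1, reject H0; the evidence is statistically significant.

t = 1.80, df = 69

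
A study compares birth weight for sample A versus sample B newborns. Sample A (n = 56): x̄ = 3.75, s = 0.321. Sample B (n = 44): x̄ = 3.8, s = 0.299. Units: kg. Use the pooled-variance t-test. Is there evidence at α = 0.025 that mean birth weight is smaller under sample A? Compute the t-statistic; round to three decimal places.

Let group 1 = sample A, group 2 = sample B. H0: μ_1 = μ_2; H1: μ_1 < μ_2 (two-sample pooled-variance t-test, left-tailed).
s_p² = [(56−1)·0.321² + (44−1)·0.299²]/(56+44−2) = 0.0970561
t = (3.75 − 3.8)/√[0.0970561·(1/56 + 1/44)] = -0.797
df = n₁ + n₂ − 2 = 98
p-value = P(T ≤ -0.797) ≈ 0.2138
Since p ≈ 0.2138 > α = 0.025, fail to reject H0; the data do not provide sufficient evidence against H0.

-0.797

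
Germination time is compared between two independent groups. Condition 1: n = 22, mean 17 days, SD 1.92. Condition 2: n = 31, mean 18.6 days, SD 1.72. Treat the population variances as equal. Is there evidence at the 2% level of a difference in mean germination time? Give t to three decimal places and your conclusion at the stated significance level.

Let group 1 = condition 1, group 2 = condition 2. H0: μ_1 = μ_2; H1: μ_1 ≠ μ_2 (two-sample pooled-variance t-test, two-sided).
s_p² = [(22−1)·1.92² + (31−1)·1.72²]/(22+31−2) = 3.25816
t = (17 − 18.6)/√[3.25816·(1/22 + 1/31)] = -3.180
df = n₁ + n₂ − 2 = 51
Two-sided p-value ≈ 0.003
Since p ≈ 0.003 < α = 0.02, reject H0; the evidence is statistically significant.

t = -3.180; reject H0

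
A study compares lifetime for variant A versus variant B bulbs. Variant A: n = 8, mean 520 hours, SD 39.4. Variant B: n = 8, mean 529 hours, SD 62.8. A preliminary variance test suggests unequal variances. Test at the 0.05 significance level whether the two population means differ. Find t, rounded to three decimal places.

-0.343

Let group 1 = variant A, group 2 = variant B. H0: μ_1 = μ_2; H1: μ_1 ≠ μ_2 (Welch's two-sample t-test, two-sided).
t = (x̄_1 − x̄_2)/√(s_1²/n_1 + s_2²/n_2) = (520 − 529)/√(39.4²/8 + 62.8²/8) = -0.343
Welch–Satterthwaite df ≈ 11.77
Two-sided p-value ≈ 0.737
Since p ≈ 0.737 > α = 0.05, fail to reject H0; the data do not provide sufficient evidence against H0.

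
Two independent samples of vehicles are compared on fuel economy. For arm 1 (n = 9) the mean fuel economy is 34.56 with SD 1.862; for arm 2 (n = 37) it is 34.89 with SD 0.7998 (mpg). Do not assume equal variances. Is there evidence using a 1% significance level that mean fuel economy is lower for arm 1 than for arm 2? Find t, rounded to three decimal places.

-0.520

Let group 1 = arm 1, group 2 = arm 2. H0: μ_1 = μ_2; H1: μ_1 < μ_2 (Welch's two-sample t-test, left-tailed).
t = (x̄_1 − x̄_2)/√(s_1²/n_1 + s_2²/n_2) = (34.56 − 34.89)/√(1.862²/9 + 0.7998²/37) = -0.520
Welch–Satterthwaite df ≈ 8.73
p-value = P(T ≤ -0.520) ≈ 0.3079
Since p ≈ 0.3079 > α = 0.01, fail to reject H0; the data do not provide sufficient evidence against H0.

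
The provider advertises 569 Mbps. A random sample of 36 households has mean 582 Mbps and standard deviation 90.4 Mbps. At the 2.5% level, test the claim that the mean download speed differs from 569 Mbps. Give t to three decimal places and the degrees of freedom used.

H0: μ = 569; H1: μ ≠ 569 (one-sample t-test, two-sided).
t = (x̄ − μ₀)/(s/√n) = (582 − 569)/(90.4/√36) = 0.863
df = n − 1 = 35
Two-sided p-value ≈ 0.394
Since p ≈ 0.394 > α = 0.025, fail to reject H0; the evidence is not statistically significant.

t = 0.863, df = 35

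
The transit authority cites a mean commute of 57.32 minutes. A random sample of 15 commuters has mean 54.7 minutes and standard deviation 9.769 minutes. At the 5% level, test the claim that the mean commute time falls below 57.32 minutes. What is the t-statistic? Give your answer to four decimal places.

H0: μ = 57.32; H1: μ < 57.32 (one-sample t-test, left-tailed).
t = (x̄ − μ₀)/(s/√n) = (54.7 − 57.32)/(9.769/√15) = -1.0387
df = n − 1 = 14
p-value = P(T ≤ -1.0387) ≈ 0.158
Since p ≈ 0.158 > α = 0.05, fail to reject H0; the evidence is not statistically significant.

-1.0387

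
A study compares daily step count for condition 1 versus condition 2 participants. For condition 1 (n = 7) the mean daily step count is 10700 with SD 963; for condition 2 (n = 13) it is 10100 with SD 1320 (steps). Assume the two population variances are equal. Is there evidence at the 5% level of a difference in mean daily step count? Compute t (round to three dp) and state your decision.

Let group 1 = condition 1, group 2 = condition 2. H0: μ_1 = μ_2; H1: μ_1 ≠ μ_2 (two-sample pooled-variance t-test, two-sided).
s_p² = [(7−1)·963² + (13−1)·1320²]/(7+13−2) = 1470720
t = (10700 − 10100)/√[1470720·(1/7 + 1/13)] = 1.055
df = n₁ + n₂ − 2 = 18
Two-sided p-value ≈ 0.305
Since p ≈ 0.305 > α = 0.05, fail to reject H0; the data do not provide sufficient evidence against H0.

t = 1.055; fail to reject H0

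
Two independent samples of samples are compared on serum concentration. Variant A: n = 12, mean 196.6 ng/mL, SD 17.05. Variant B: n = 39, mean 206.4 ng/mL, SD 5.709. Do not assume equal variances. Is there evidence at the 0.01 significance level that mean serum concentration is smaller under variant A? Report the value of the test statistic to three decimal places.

-1.958

Let group 1 = variant A, group 2 = variant B. H0: μ_1 = μ_2; H1: μ_1 < μ_2 (Welch's two-sample t-test, left-tailed).
t = (x̄_1 − x̄_2)/√(s_1²/n_1 + s_2²/n_2) = (196.6 − 206.4)/√(17.05²/12 + 5.709²/39) = -1.958
Welch–Satterthwaite df ≈ 11.77
p-value = P(T ≤ -1.958) ≈ 0.0372
Since p ≈ 0.0372 > α = 0.01, fail to reject H0; the data do not provide sufficient evidence against H0.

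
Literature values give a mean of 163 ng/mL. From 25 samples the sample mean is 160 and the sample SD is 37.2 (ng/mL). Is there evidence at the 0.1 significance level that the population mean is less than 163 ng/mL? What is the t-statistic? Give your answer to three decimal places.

H0: μ = 163; H1: μ < 163 (one-sample t-test, left-tailed).
t = (x̄ − μ₀)/(s/√n) = (160 − 163)/(37.2/√25) = -0.403
df = n − 1 = 24
p-value = P(T ≤ -0.403) ≈ 0.3452
Since p ≈ 0.3452 > α = 0.1, fail to reject H0; the data do not provide sufficient evidence against H0.

-0.403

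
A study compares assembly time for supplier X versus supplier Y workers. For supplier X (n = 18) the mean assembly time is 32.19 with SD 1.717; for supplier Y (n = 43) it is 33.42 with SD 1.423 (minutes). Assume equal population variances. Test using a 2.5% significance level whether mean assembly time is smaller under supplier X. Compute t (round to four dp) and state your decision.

t = -2.8947; reject H0

Let group 1 = supplier X, group 2 = supplier Y. H0: μ_1 = μ_2; H1: μ_1 < μ_2 (two-sample pooled-variance t-test, left-tailed).
s_p² = [(18−1)·1.717² + (43−1)·1.423²]/(18+43−2) = 2.29092
t = (32.19 − 33.42)/√[2.29092·(1/18 + 1/43)] = -2.8947
df = n₁ + n₂ − 2 = 59
p-value = P(T ≤ -2.8947) ≈ 0.003
Since p ≈ 0.003 < α = 0.025, reject H0; the data support H1.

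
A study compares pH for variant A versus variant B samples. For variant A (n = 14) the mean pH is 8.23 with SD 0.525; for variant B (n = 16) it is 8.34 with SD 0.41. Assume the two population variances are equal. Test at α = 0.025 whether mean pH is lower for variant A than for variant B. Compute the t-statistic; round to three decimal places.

Let group 1 = variant A, group 2 = variant B. H0: μ_1 = μ_2; H1: μ_1 < μ_2 (two-sample pooled-variance t-test, left-tailed).
s_p² = [(14−1)·0.525² + (16−1)·0.41²]/(14+16−2) = 0.218022
t = (8.23 − 8.34)/√[0.218022·(1/14 + 1/16)] = -0.644
df = n₁ + n₂ − 2 = 28
p-value = P(T ≤ -0.644) ≈ 0.2625
Since p ≈ 0.2625 > α = 0.025, fail to reject H0; the evidence is not statistically significant.

-0.644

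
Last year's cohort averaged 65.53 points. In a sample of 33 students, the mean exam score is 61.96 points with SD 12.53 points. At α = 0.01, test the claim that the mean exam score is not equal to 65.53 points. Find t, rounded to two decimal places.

H0: μ = 65.53; H1: μ ≠ 65.53 (one-sample t-test, two-sided).
t = (x̄ − μ₀)/(s/√n) = (61.96 − 65.53)/(12.53/√33) = -1.64
df = n − 1 = 32
Two-sided p-value ≈ 0.111
Since p ≈ 0.111 > α = 0.01, fail to reject H0; the data do not provide sufficient evidence against H0.

-1.64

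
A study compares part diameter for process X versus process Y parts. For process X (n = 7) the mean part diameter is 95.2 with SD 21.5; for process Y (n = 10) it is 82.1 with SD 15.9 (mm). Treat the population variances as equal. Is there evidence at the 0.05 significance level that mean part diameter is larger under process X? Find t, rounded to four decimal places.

Let group 1 = process X, group 2 = process Y. H0: μ_1 = μ_2; H1: μ_1 > μ_2 (two-sample pooled-variance t-test, right-tailed).
s_p² = [(7−1)·21.5² + (10−1)·15.9²]/(7+10−2) = 336.586
t = (95.2 − 82.1)/√[336.586·(1/7 + 1/10)] = 1.4489
df = n₁ + n₂ − 2 = 15
p-value = P(T ≥ 1.4489) ≈ 0.0840
Since p ≈ 0.0840 > α = 0.05, fail to reject H0; the evidence is not statistically significant.

1.4489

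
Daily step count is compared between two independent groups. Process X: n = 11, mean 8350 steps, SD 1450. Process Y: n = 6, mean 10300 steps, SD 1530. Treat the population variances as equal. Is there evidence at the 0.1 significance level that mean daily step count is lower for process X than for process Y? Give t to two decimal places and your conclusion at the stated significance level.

t = -2.60; reject H0

Let group 1 = process X, group 2 = process Y. H0: μ_1 = μ_2; H1: μ_1 < μ_2 (two-sample pooled-variance t-test, left-tailed).
s_p² = [(11−1)·1450² + (6−1)·1530²]/(11+6−2) = 2181970
t = (8350 − 10300)/√[2181970·(1/11 + 1/6)] = -2.60
df = n₁ + n₂ − 2 = 15
p-value = P(T ≤ -2.60) ≈ 0.0100
Since p ≈ 0.0100 < α = 0.1, reject H0; the evidence is statistically significant.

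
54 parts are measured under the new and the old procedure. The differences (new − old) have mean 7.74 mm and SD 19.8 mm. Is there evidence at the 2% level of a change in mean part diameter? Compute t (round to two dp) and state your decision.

t = 2.87; reject H0

H0: μ_d = 0; H1: μ_d ≠ 0 (paired t-test on the differences, two-sided).
t = d̄/(s_d/√n) = 7.74/(19.8/√54) = 2.87
df = n − 1 = 53
Two-sided p-value ≈ 0.006
Since p ≈ 0.006 < α = 0.02, reject H0; the data support H1.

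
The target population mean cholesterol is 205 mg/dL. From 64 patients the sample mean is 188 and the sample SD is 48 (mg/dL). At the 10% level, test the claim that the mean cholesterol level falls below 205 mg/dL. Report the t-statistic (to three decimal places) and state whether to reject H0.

t = -2.833; reject H0

H0: μ = 205; H1: μ < 205 (one-sample t-test, left-tailed).
t = (x̄ − μ₀)/(s/√n) = (188 − 205)/(48/√64) = -2.833
df = n − 1 = 63
p-value = P(T ≤ -2.833) ≈ 0.0031
Since p ≈ 0.0031 < α = 0.1, reject H0; the data support H1.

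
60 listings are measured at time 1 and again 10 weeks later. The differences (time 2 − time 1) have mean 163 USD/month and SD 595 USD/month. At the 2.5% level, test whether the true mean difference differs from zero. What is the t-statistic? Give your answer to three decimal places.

2.122

H0: μ_d = 0; H1: μ_d ≠ 0 (paired t-test on the differences, two-sided).
t = d̄/(s_d/√n) = 163/(595/√60) = 2.122
df = n − 1 = 59
Two-sided p-value ≈ 0.0380
Since p ≈ 0.0380 > α = 0.025, fail to reject H0; the data do not provide sufficient evidence against H0.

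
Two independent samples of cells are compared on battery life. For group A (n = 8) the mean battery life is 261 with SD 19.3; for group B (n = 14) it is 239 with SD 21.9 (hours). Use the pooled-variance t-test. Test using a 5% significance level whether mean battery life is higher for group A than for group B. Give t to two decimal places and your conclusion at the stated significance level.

t = 2.36; reject H0

Let group 1 = group A, group 2 = group B. H0: μ_1 = μ_2; H1: μ_1 > μ_2 (two-sample pooled-variance t-test, right-tailed).
s_p² = [(8−1)·19.3² + (14−1)·21.9²]/(8+14−2) = 442.118
t = (261 − 239)/√[442.118·(1/8 + 1/14)] = 2.36
df = n₁ + n₂ − 2 = 20
p-value = P(T ≥ 2.36) ≈ 0.0143
Since p ≈ 0.0143 < α = 0.05, reject H0; the evidence is statistically significant.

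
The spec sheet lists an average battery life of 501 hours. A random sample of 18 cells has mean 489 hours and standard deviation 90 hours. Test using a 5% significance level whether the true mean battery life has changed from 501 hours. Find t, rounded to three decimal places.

-0.566

H0: μ = 501; H1: μ ≠ 501 (one-sample t-test, two-sided).
t = (x̄ − μ₀)/(s/√n) = (489 − 501)/(90/√18) = -0.566
df = n − 1 = 17
Two-sided p-value ≈ 0.5790
Since p ≈ 0.5790 > α = 0.05, fail to reject H0; the evidence is not statistically significant.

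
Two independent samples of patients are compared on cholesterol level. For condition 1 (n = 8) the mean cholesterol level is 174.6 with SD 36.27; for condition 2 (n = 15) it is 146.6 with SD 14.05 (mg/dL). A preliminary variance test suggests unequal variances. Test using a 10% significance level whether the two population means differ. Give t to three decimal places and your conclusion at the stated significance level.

Let group 1 = condition 1, group 2 = condition 2. H0: μ_1 = μ_2; H1: μ_1 ≠ μ_2 (Welch's two-sample t-test, two-sided).
t = (x̄_1 − x̄_2)/√(s_1²/n_1 + s_2²/n_2) = (174.6 − 146.6)/√(36.27²/8 + 14.05²/15) = 2.101
Welch–Satterthwaite df ≈ 8.14
Two-sided p-value ≈ 0.068
Since p ≈ 0.068 < α = 0.1, reject H0; the data support H1.

t = 2.101; reject H0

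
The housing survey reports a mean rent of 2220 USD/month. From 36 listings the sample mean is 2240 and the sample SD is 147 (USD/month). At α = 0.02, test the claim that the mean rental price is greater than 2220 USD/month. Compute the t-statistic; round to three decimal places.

0.816

H0: μ = 2220; H1: μ > 2220 (one-sample t-test, right-tailed).
t = (x̄ − μ₀)/(s/√n) = (2240 − 2220)/(147/√36) = 0.816
df = n − 1 = 35
p-value = P(T ≥ 0.816) ≈ 0.210
Since p ≈ 0.210 > α = 0.02, fail to reject H0; the evidence is not statistically significant.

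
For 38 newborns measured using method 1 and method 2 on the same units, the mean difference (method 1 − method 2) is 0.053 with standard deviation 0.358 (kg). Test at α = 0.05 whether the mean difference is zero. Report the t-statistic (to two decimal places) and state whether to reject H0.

t = 0.91; fail to reject H0

H0: μ_d = 0; H1: μ_d ≠ 0 (paired t-test on the differences, two-sided).
t = d̄/(s_d/√n) = 0.053/(0.358/√38) = 0.91
df = n − 1 = 37
Two-sided p-value ≈ 0.367
Since p ≈ 0.367 > α = 0.05, fail to reject H0; the data do not provide sufficient evidence against H0.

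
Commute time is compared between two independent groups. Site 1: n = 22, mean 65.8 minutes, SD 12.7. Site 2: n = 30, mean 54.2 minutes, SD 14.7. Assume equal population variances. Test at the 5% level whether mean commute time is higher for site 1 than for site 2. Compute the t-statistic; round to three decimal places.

2.974

Let group 1 = site 1, group 2 = site 2. H0: μ_1 = μ_2; H1: μ_1 > μ_2 (two-sample pooled-variance t-test, right-tailed).
s_p² = [(22−1)·12.7² + (30−1)·14.7²]/(22+30−2) = 193.074
t = (65.8 − 54.2)/√[193.074·(1/22 + 1/30)] = 2.974
df = n₁ + n₂ − 2 = 50
p-value = P(T ≥ 2.974) ≈ 0.0023
Since p ≈ 0.0023 < α = 0.05, reject H0; the evidence is statistically significant.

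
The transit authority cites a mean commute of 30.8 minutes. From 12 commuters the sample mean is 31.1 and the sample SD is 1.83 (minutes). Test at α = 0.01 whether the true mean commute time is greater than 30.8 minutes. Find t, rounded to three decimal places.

0.568

H0: μ = 30.8; H1: μ > 30.8 (one-sample t-test, right-tailed).
t = (x̄ − μ₀)/(s/√n) = (31.1 − 30.8)/(1.83/√12) = 0.568
df = n − 1 = 11
p-value = P(T ≥ 0.568) ≈ 0.2908
Since p ≈ 0.2908 > α = 0.01, fail to reject H0; the data do not provide sufficient evidence against H0.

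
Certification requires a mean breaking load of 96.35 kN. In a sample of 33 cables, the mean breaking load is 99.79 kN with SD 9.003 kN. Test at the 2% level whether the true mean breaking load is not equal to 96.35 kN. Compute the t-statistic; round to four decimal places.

H0: μ = 96.35; H1: μ ≠ 96.35 (one-sample t-test, two-sided).
t = (x̄ − μ₀)/(s/√n) = (99.79 − 96.35)/(9.003/√33) = 2.1950
df = n − 1 = 32
Two-sided p-value ≈ 0.036
Since p ≈ 0.036 > α = 0.02, fail to reject H0; the evidence is not statistically significant.

2.1950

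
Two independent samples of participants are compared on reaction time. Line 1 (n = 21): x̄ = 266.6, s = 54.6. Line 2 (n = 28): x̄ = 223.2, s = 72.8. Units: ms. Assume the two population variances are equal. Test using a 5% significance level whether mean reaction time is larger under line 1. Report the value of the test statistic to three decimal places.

Let group 1 = line 1, group 2 = line 2. H0: μ_1 = μ_2; H1: μ_1 > μ_2 (two-sample pooled-variance t-test, right-tailed).
s_p² = [(21−1)·54.6² + (28−1)·72.8²]/(21+28−2) = 4313.17
t = (266.6 − 223.2)/√[4313.17·(1/21 + 1/28)] = 2.289
df = n₁ + n₂ − 2 = 47
p-value = P(T ≥ 2.289) ≈ 0.013
Since p ≈ 0.013 < α = 0.05, reject H0; the evidence is statistically significant.

2.289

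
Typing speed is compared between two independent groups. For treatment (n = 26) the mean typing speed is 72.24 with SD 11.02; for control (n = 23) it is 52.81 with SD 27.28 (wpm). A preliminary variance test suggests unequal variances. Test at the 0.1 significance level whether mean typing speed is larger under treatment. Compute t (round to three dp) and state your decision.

Let group 1 = treatment, group 2 = control. H0: μ_1 = μ_2; H1: μ_1 > μ_2 (Welch's two-sample t-test, right-tailed).
t = (x̄_1 − x̄_2)/√(s_1²/n_1 + s_2²/n_2) = (72.24 − 52.81)/√(11.02²/26 + 27.28²/23) = 3.193
Welch–Satterthwaite df ≈ 28.29
p-value = P(T ≥ 3.193) ≈ 0.002
Since p ≈ 0.002 < α = 0.1, reject H0; the evidence is statistically significant.

t = 3.193; reject H0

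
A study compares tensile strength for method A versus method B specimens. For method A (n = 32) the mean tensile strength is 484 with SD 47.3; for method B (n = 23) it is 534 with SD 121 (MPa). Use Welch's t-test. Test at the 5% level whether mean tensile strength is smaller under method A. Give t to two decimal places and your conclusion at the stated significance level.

t = -1.88; reject H0

Let group 1 = method A, group 2 = method B. H0: μ_1 = μ_2; H1: μ_1 < μ_2 (Welch's two-sample t-test, left-tailed).
t = (x̄_1 − x̄_2)/√(s_1²/n_1 + s_2²/n_2) = (484 − 534)/√(47.3²/32 + 121²/23) = -1.88
Welch–Satterthwaite df ≈ 26.87
p-value = P(T ≤ -1.88) ≈ 0.0354
Since p ≈ 0.0354 < α = 0.05, reject H0; the evidence is statistically significant.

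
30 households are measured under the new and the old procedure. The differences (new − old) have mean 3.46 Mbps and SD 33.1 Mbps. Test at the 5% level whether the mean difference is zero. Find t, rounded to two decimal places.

0.57

H0: μ_d = 0; H1: μ_d ≠ 0 (paired t-test on the differences, two-sided).
t = d̄/(s_d/√n) = 3.46/(33.1/√30) = 0.57
df = n − 1 = 29
Two-sided p-value ≈ 0.571
Since p ≈ 0.571 > α = 0.05, fail to reject H0; the data do not provide sufficient evidence against H0.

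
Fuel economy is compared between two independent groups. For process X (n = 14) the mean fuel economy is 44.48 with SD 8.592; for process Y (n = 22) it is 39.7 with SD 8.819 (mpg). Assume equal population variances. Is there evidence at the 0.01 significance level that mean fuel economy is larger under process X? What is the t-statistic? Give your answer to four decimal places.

1.6010

Let group 1 = process X, group 2 = process Y. H0: μ_1 = μ_2; H1: μ_1 > μ_2 (two-sample pooled-variance t-test, right-tailed).
s_p² = [(14−1)·8.592² + (22−1)·8.819²]/(14+22−2) = 76.2636
t = (44.48 − 39.7)/√[76.2636·(1/14 + 1/22)] = 1.6010
df = n₁ + n₂ − 2 = 34
p-value = P(T ≥ 1.6010) ≈ 0.059
Since p ≈ 0.059 > α = 0.01, fail to reject H0; the data do not provide sufficient evidence against H0.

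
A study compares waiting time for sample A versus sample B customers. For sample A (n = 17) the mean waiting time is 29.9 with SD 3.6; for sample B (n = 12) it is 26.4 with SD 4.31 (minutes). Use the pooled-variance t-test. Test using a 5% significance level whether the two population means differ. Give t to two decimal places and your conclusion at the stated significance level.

t = 2.38; reject H0

Let group 1 = sample A, group 2 = sample B. H0: μ_1 = μ_2; H1: μ_1 ≠ μ_2 (two-sample pooled-variance t-test, two-sided).
s_p² = [(17−1)·3.6² + (12−1)·4.31²]/(17+12−2) = 15.248
t = (29.9 − 26.4)/√[15.248·(1/17 + 1/12)] = 2.38
df = n₁ + n₂ − 2 = 27
Two-sided p-value ≈ 0.0248
Since p ≈ 0.0248 < α = 0.05, reject H0; the data support H1.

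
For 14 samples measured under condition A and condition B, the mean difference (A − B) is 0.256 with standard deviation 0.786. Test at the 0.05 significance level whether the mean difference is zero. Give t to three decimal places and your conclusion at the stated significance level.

H0: μ_d = 0; H1: μ_d ≠ 0 (paired t-test on the differences, two-sided).
t = d̄/(s_d/√n) = 0.256/(0.786/√14) = 1.219
df = n − 1 = 13
Two-sided p-value ≈ 0.2446
Since p ≈ 0.2446 > α = 0.05, fail to reject H0; the data do not provide sufficient evidence against H0.

t = 1.219; fail to reject H0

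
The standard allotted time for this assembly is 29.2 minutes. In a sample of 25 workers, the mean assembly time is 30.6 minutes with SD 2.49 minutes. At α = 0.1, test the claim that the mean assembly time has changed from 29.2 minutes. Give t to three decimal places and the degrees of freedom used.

H0: μ = 29.2; H1: μ ≠ 29.2 (one-sample t-test, two-sided).
t = (x̄ − μ₀)/(s/√n) = (30.6 − 29.2)/(2.49/√25) = 2.811
df = n − 1 = 24
Two-sided p-value ≈ 0.0097
Since p ≈ 0.0097 < α = 0.1, reject H0; the data support H1.

t = 2.811, df = 24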